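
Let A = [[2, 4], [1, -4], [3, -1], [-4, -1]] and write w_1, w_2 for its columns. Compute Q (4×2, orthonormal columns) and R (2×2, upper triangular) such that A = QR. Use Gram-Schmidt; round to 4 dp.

Q = [[0.3651, 0.6367], [0.1826, -0.7235], [0.5477, -0.2605], [-0.7303, -0.0579]], R = [[5.4772, 0.9129], [0.0000, 5.7591]]

w_1 = (2, 1, 3, -4); ‖w_1‖ = 5.4772, so q_1 = (0.3651, 0.1826, 0.5477, -0.7303).
q_1·w_2 = 0.3651·4 + 0.1826·(-4) + 0.5477·(-1) + (-0.7303)·(-1) = 0.9129.
u_2 = w_2 − 0.9129·q_1 = (3.6667, -4.1667, -1.5000, -0.3333).
‖u_2‖ = 5.7591, so q_2 = (0.6367, -0.7235, -0.2605, -0.0579).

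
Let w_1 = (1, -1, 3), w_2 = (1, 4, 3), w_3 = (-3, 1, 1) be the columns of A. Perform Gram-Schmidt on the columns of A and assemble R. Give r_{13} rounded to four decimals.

e_1 = w_1/‖w_1‖ = (1, -1, 3)/3.3166 = (0.3015, -0.3015, 0.9045).
r_{13} = e_1·w_3 = -0.3015.

r_{13} = -0.3015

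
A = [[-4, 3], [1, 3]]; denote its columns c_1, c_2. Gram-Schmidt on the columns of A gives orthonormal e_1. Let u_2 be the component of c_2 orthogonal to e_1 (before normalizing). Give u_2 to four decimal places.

u_2 = (0.8824, 3.5294)

c_1 = (-4, 1); ‖c_1‖ = 4.1231, so e_1 = (-0.9701, 0.2425).
e_1·c_2 = (-0.9701)·3 + 0.2425·3 = -2.1828.
u_2 = c_2 + 2.1828·e_1 = (0.8824, 3.5294).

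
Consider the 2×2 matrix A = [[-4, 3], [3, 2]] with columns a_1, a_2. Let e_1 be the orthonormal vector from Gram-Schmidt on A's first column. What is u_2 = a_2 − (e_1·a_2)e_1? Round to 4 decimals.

u_2 = (2.0400, 2.7200)

e_1 = a_1/‖a_1‖ = (-4, 3)/5.0000 = (-0.8000, 0.6000).
r_{12} = e_1·a_2 = -1.2000.
u_2 = a_2 + 1.2000·e_1 = (2.0400, 2.7200).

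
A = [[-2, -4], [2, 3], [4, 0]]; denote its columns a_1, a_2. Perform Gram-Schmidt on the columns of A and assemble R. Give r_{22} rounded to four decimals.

r_{22} = 4.1028

q_1 = a_1/‖a_1‖ = (-2, 2, 4)/4.8990 = (-0.4082, 0.4082, 0.8165).
r_{12} = q_1·a_2 = 2.8577.
u_2 = a_2 − 2.8577·q_1 = (-2.8333, 1.8333, -2.3333).
r_{22} = ‖u_2‖ = 4.1028.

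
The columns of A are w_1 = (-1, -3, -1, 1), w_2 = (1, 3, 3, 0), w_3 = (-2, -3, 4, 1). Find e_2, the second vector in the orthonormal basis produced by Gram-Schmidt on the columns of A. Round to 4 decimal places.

e_1 = w_1/‖w_1‖ = (-1, -3, -1, 1)/3.4641 = (-0.2887, -0.8660, -0.2887, 0.2887).
r_{12} = e_1·w_2 = -3.7528.
u_2 = w_2 + 3.7528·e_1 = (-0.0833, -0.2500, 1.9167, 1.0833).
‖u_2‖ = 2.2174, so e_2 = (-0.0376, -0.1127, 0.8644, 0.4886).

e_2 = (-0.0376, -0.1127, 0.8644, 0.4886)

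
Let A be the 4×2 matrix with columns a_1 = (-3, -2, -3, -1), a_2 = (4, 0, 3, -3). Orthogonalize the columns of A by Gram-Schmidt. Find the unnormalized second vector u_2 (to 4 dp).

u_2 = (1.6522, -1.5652, 0.6522, -3.7826)

a_1 = (-3, -2, -3, -1); ‖a_1‖ = 4.7958, so q_1 = (-0.6255, -0.4170, -0.6255, -0.2085).
q_1·a_2 = (-0.6255)·4 + (-0.4170)·0 + (-0.6255)·3 + (-0.2085)·(-3) = -3.7533.
u_2 = a_2 + 3.7533·q_1 = (1.6522, -1.5652, 0.6522, -3.7826).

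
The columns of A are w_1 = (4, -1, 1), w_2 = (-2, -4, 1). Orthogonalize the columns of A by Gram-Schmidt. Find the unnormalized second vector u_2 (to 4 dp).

u_2 = (-1.3333, -4.1667, 1.1667)

w_1 = (4, -1, 1); ‖w_1‖ = 4.2426, so q_1 = (0.9428, -0.2357, 0.2357).
q_1·w_2 = 0.9428·(-2) + (-0.2357)·(-4) + 0.2357·1 = -0.7071.
u_2 = w_2 + 0.7071·q_1 = (-1.3333, -4.1667, 1.1667).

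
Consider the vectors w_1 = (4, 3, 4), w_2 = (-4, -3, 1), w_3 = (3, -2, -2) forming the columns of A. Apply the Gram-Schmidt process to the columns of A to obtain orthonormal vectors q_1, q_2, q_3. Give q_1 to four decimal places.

w_1 = (4, 3, 4); ‖w_1‖ = 6.4031, so q_1 = (0.6247, 0.4685, 0.6247).

q_1 = (0.6247, 0.4685, 0.6247)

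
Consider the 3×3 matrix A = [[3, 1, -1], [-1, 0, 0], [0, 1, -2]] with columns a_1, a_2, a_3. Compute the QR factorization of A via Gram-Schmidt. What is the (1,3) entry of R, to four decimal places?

a_1 = (3, -1, 0); ‖a_1‖ = 3.1623, so q_1 = (0.9487, -0.3162, 0.0000).
r_{13} = q_1·a_3 = -0.9487.

r_{13} = -0.9487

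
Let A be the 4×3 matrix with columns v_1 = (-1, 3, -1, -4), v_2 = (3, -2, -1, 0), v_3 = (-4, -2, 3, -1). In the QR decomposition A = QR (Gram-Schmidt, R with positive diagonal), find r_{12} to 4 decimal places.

e_1 = v_1/‖v_1‖ = (-1, 3, -1, -4)/5.1962 = (-0.1925, 0.5774, -0.1925, -0.7698).
r_{12} = e_1·v_2 = -1.5396.

r_{12} = -1.5396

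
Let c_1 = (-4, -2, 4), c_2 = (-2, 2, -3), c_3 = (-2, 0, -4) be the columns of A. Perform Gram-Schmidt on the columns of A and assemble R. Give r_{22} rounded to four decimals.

e_1 = c_1/‖c_1‖ = (-4, -2, 4)/6.0000 = (-0.6667, -0.3333, 0.6667).
r_{12} = e_1·c_2 = -1.3333.
u_2 = c_2 + 1.3333·e_1 = (-2.8889, 1.5556, -2.1111).
r_{22} = ‖u_2‖ = 3.9016.

r_{22} = 3.9016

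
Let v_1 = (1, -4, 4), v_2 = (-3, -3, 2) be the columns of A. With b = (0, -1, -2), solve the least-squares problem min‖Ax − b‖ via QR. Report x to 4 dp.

x = (-0.1625, 0.0801)

v_1 = (1, -4, 4); ‖v_1‖ = 5.7446, so e_1 = (0.1741, -0.6963, 0.6963).
e_1·v_2 = 0.1741·(-3) + (-0.6963)·(-3) + 0.6963·2 = 2.9593.
u_2 = v_2 − 2.9593·e_1 = (-3.5152, -0.9394, -0.0606).
‖u_2‖ = 3.6390, so e_2 = (-0.9660, -0.2581, -0.0167).
Qᵀb = (-0.6963, 0.2915).
Back-substitute: x_2 = 0.2915/3.6390 = 0.0801.
x_1 = (-0.6963 − 2.9593·0.0801)/5.7446 = -0.1625.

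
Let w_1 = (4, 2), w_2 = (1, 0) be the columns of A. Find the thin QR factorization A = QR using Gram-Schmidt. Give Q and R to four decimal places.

Q = [[0.8944, 0.4472], [0.4472, -0.8944]], R = [[4.4721, 0.8944], [0.0000, 0.4472]]

q_1 = w_1/‖w_1‖ = (4, 2)/4.4721 = (0.8944, 0.4472).
r_{12} = q_1·w_2 = 0.8944.
u_2 = w_2 − 0.8944·q_1 = (0.2000, -0.4000).
‖u_2‖ = 0.4472, so q_2 = (0.4472, -0.8944).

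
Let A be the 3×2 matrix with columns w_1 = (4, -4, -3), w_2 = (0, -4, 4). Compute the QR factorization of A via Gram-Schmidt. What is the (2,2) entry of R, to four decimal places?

r_{22} = 5.6223

w_1 = (4, -4, -3); ‖w_1‖ = 6.4031, so e_1 = (0.6247, -0.6247, -0.4685).
e_1·w_2 = 0.6247·0 + (-0.6247)·(-4) + (-0.4685)·4 = 0.6247.
u_2 = w_2 − 0.6247·e_1 = (-0.3902, -3.6098, 4.2927).
r_{22} = ‖u_2‖ = 5.6223.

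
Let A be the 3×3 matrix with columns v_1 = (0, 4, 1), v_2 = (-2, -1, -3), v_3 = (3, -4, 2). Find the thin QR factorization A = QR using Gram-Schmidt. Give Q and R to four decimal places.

Q = [[0.0000, -0.5998, 0.8001], [0.9701, 0.1941, 0.1455], [0.2425, -0.7762, -0.5819]], R = [[4.1231, -1.6977, -3.3955], [0.0000, 3.3343, -4.1282], [0.0000, 0.0000, 0.6547]]

v_1 = (0, 4, 1); ‖v_1‖ = 4.1231, so e_1 = (0.0000, 0.9701, 0.2425).
e_1·v_2 = 0.0000·(-2) + 0.9701·(-1) + 0.2425·(-3) = -1.6977.
u_2 = v_2 + 1.6977·e_1 = (-2.0000, 0.6471, -2.5882).
‖u_2‖ = 3.3343, so e_2 = (-0.5998, 0.1941, -0.7762).
e_1·v_3 = 0.0000·3 + 0.9701·(-4) + 0.2425·2 = -3.3955; e_2·v_3 = (-0.5998)·3 + 0.1941·(-4) + (-0.7762)·2 = -4.1282.
u_3 = v_3 + 3.3955·e_1 + 4.1282·e_2 = (0.5238, 0.0952, -0.3810).
‖u_3‖ = 0.6547, so e_3 = (0.8001, 0.1455, -0.5819).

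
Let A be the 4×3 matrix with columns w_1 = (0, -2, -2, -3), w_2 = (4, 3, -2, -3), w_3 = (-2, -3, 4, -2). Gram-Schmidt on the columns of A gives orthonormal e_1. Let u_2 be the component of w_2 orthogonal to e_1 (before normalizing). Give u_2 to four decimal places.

w_1 = (0, -2, -2, -3); ‖w_1‖ = 4.1231, so e_1 = (0.0000, -0.4851, -0.4851, -0.7276).
e_1·w_2 = 0.0000·4 + (-0.4851)·3 + (-0.4851)·(-2) + (-0.7276)·(-3) = 1.6977.
u_2 = w_2 − 1.6977·e_1 = (4.0000, 3.8235, -1.1765, -1.7647).

u_2 = (4.0000, 3.8235, -1.1765, -1.7647)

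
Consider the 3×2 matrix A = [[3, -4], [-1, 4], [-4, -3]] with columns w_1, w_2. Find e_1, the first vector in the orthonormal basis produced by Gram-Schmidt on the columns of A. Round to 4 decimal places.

e_1 = (0.5883, -0.1961, -0.7845)

w_1 = (3, -1, -4); ‖w_1‖ = 5.0990, so e_1 = (0.5883, -0.1961, -0.7845).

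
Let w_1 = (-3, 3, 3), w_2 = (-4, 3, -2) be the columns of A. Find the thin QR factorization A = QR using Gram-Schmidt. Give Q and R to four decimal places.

Q = [[-0.5774, -0.5133], [0.5774, 0.2933], [0.5774, -0.8066]], R = [[5.1962, 2.8868], [0.0000, 4.5461]]

q_1 = w_1/‖w_1‖ = (-3, 3, 3)/5.1962 = (-0.5774, 0.5774, 0.5774).
r_{12} = q_1·w_2 = 2.8868.
u_2 = w_2 − 2.8868·q_1 = (-2.3333, 1.3333, -3.6667).
‖u_2‖ = 4.5461, so q_2 = (-0.5133, 0.2933, -0.8066).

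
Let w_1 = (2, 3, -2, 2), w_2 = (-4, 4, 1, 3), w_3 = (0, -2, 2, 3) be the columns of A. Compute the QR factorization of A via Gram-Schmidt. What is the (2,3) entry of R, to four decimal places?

w_1 = (2, 3, -2, 2); ‖w_1‖ = 4.5826, so e_1 = (0.4364, 0.6547, -0.4364, 0.4364).
e_1·w_2 = 0.4364·(-4) + 0.6547·4 + (-0.4364)·1 + 0.4364·3 = 1.7457.
u_2 = w_2 − 1.7457·e_1 = (-4.7619, 2.8571, 1.7619, 2.2381).
‖u_2‖ = 6.2412, so e_2 = (-0.7630, 0.4578, 0.2823, 0.3586).
r_{23} = e_2·w_3 = 0.7248.

r_{23} = 0.7248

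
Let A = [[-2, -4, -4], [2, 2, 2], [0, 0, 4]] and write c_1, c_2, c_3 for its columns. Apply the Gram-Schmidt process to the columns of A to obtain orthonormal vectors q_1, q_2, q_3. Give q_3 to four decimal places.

q_3 = (0.0000, 0.0000, 1.0000)

c_1 = (-2, 2, 0); ‖c_1‖ = 2.8284, so q_1 = (-0.7071, 0.7071, 0.0000).
q_1·c_2 = (-0.7071)·(-4) + 0.7071·2 + 0.0000·0 = 4.2426.
u_2 = c_2 − 4.2426·q_1 = (-1.0000, -1.0000, 0.0000).
‖u_2‖ = 1.4142, so q_2 = (-0.7071, -0.7071, 0.0000).
q_1·c_3 = (-0.7071)·(-4) + 0.7071·2 + 0.0000·4 = 4.2426; q_2·c_3 = (-0.7071)·(-4) + (-0.7071)·2 + 0.0000·4 = 1.4142.
u_3 = c_3 − 4.2426·q_1 − 1.4142·q_2 = (0.0000, 0.0000, 4.0000).
‖u_3‖ = 4.0000, so q_3 = (0.0000, 0.0000, 1.0000).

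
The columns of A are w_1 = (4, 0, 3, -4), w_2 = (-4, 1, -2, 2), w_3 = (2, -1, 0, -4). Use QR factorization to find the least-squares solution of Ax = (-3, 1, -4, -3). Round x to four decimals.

q_1 = w_1/‖w_1‖ = (4, 0, 3, -4)/6.4031 = (0.6247, 0.0000, 0.4685, -0.6247).
r_{12} = q_1·w_2 = -4.6852.
u_2 = w_2 + 4.6852·q_1 = (-1.0732, 1.0000, 0.1951, -0.9268).
‖u_2‖ = 1.7461, so q_2 = (-0.6146, 0.5727, 0.1117, -0.5308).
r_{13} = q_1·w_3 = 3.7482; r_{23} = q_2·w_3 = 0.3213.
u_3 = w_3 − 3.7482·q_1 − 0.3213·q_2 = (-0.1440, -1.1840, -1.7920, -1.4880).
‖u_3‖ = 2.6169, so q_3 = (-0.0550, -0.4524, -0.6848, -0.5686).
Qᵀb = (-1.8741, 3.5620, 4.1576).
Back-substitute: x_3 = 4.1576/2.6169 = 1.5888.
x_2 = (3.5620 − 0.3213·1.5888)/1.7461 = 1.7477.
x_1 = (-1.8741 + 4.6852·1.7477 − 3.7482·1.5888)/6.4031 = 0.0561.

x = (0.0561, 1.7477, 1.5888)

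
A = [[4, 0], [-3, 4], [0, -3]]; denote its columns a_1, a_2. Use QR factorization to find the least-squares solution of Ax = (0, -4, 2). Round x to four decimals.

x = (0.0748, -0.8441)

a_1 = (4, -3, 0); ‖a_1‖ = 5.0000, so e_1 = (0.8000, -0.6000, 0.0000).
e_1·a_2 = 0.8000·0 + (-0.6000)·4 + 0.0000·(-3) = -2.4000.
u_2 = a_2 + 2.4000·e_1 = (1.9200, 2.5600, -3.0000).
‖u_2‖ = 4.3863, so e_2 = (0.4377, 0.5836, -0.6839).
Qᵀb = (2.4000, -3.7024).
Back-substitute: x_2 = -3.7024/4.3863 = -0.8441.
x_1 = (2.4000 + 2.4000·(-0.8441))/5.0000 = 0.0748.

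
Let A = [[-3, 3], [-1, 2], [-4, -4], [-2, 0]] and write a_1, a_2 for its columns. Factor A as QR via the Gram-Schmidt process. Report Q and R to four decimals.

a_1 = (-3, -1, -4, -2); ‖a_1‖ = 5.4772, so q_1 = (-0.5477, -0.1826, -0.7303, -0.3651).
q_1·a_2 = (-0.5477)·3 + (-0.1826)·2 + (-0.7303)·(-4) + (-0.3651)·0 = 0.9129.
u_2 = a_2 − 0.9129·q_1 = (3.5000, 2.1667, -3.3333, 0.3333).
‖u_2‖ = 5.3072, so q_2 = (0.6595, 0.4082, -0.6281, 0.0628).

Q = [[-0.5477, 0.6595], [-0.1826, 0.4082], [-0.7303, -0.6281], [-0.3651, 0.0628]], R = [[5.4772, 0.9129], [0.0000, 5.3072]]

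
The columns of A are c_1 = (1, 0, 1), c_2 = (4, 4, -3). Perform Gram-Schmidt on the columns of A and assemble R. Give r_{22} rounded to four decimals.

c_1 = (1, 0, 1); ‖c_1‖ = 1.4142, so q_1 = (0.7071, 0.0000, 0.7071).
q_1·c_2 = 0.7071·4 + 0.0000·4 + 0.7071·(-3) = 0.7071.
u_2 = c_2 − 0.7071·q_1 = (3.5000, 4.0000, -3.5000).
r_{22} = ‖u_2‖ = 6.3640.

r_{22} = 6.3640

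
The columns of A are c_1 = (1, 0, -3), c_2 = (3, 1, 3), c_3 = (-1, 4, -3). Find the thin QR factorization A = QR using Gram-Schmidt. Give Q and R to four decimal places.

c_1 = (1, 0, -3); ‖c_1‖ = 3.1623, so e_1 = (0.3162, 0.0000, -0.9487).
e_1·c_2 = 0.3162·3 + 0.0000·1 + (-0.9487)·3 = -1.8974.
u_2 = c_2 + 1.8974·e_1 = (3.6000, 1.0000, 1.2000).
‖u_2‖ = 3.9243, so e_2 = (0.9174, 0.2548, 0.3058).
e_1·c_3 = 0.3162·(-1) + 0.0000·4 + (-0.9487)·(-3) = 2.5298; e_2·c_3 = 0.9174·(-1) + 0.2548·4 + 0.3058·(-3) = -0.8154.
u_3 = c_3 − 2.5298·e_1 + 0.8154·e_2 = (-1.0519, 4.2078, -0.3506).
‖u_3‖ = 4.3514, so e_3 = (-0.2417, 0.9670, -0.0806).

Q = [[0.3162, 0.9174, -0.2417], [0.0000, 0.2548, 0.9670], [-0.9487, 0.3058, -0.0806]], R = [[3.1623, -1.8974, 2.5298], [0.0000, 3.9243, -0.8154], [0.0000, 0.0000, 4.3514]]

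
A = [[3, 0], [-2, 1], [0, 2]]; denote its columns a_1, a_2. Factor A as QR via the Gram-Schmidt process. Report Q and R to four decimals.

a_1 = (3, -2, 0); ‖a_1‖ = 3.6056, so e_1 = (0.8321, -0.5547, 0.0000).
e_1·a_2 = 0.8321·0 + (-0.5547)·1 + 0.0000·2 = -0.5547.
u_2 = a_2 + 0.5547·e_1 = (0.4615, 0.6923, 2.0000).
‖u_2‖ = 2.1662, so e_2 = (0.2131, 0.3196, 0.9233).

Q = [[0.8321, 0.2131], [-0.5547, 0.3196], [0.0000, 0.9233]], R = [[3.6056, -0.5547], [0.0000, 2.1662]]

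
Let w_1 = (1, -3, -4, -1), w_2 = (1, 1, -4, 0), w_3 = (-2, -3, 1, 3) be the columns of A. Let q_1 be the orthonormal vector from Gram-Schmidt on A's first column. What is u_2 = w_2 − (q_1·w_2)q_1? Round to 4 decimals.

u_2 = (0.4815, 2.5556, -1.9259, 0.5185)

w_1 = (1, -3, -4, -1); ‖w_1‖ = 5.1962, so q_1 = (0.1925, -0.5774, -0.7698, -0.1925).
q_1·w_2 = 0.1925·1 + (-0.5774)·1 + (-0.7698)·(-4) + (-0.1925)·0 = 2.6943.
u_2 = w_2 − 2.6943·q_1 = (0.4815, 2.5556, -1.9259, 0.5185).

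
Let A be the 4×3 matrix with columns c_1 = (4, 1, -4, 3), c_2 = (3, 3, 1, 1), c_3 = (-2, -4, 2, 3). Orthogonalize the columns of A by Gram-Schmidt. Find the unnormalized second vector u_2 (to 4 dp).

u_2 = (1.6667, 2.6667, 2.3333, 0.0000)

c_1 = (4, 1, -4, 3); ‖c_1‖ = 6.4807, so q_1 = (0.6172, 0.1543, -0.6172, 0.4629).
q_1·c_2 = 0.6172·3 + 0.1543·3 + (-0.6172)·1 + 0.4629·1 = 2.1602.
u_2 = c_2 − 2.1602·q_1 = (1.6667, 2.6667, 2.3333, 0.0000).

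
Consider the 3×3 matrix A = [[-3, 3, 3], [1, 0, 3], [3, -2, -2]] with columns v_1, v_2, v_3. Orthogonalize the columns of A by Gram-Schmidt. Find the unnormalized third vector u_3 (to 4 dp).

v_1 = (-3, 1, 3); ‖v_1‖ = 4.3589, so e_1 = (-0.6882, 0.2294, 0.6882).
e_1·v_2 = (-0.6882)·3 + 0.2294·0 + 0.6882·(-2) = -3.4412.
u_2 = v_2 + 3.4412·e_1 = (0.6316, 0.7895, 0.3684).
‖u_2‖ = 1.0761, so e_2 = (0.5869, 0.7337, 0.3424).
e_1·v_3 = (-0.6882)·3 + 0.2294·3 + 0.6882·(-2) = -2.7530; e_2·v_3 = 0.5869·3 + 0.7337·3 + 0.3424·(-2) = 3.2771.
u_3 = v_3 + 2.7530·e_1 − 3.2771·e_2 = (-0.8182, 1.2273, -1.2273).

u_3 = (-0.8182, 1.2273, -1.2273)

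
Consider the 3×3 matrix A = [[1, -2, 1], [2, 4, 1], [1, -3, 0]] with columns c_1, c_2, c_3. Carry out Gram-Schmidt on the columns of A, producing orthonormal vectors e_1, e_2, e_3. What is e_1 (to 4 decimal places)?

e_1 = (0.4082, 0.8165, 0.4082)

c_1 = (1, 2, 1); ‖c_1‖ = 2.4495, so e_1 = (0.4082, 0.8165, 0.4082).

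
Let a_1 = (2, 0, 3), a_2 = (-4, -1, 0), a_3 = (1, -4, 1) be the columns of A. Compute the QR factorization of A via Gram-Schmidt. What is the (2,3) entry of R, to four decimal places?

a_1 = (2, 0, 3); ‖a_1‖ = 3.6056, so e_1 = (0.5547, 0.0000, 0.8321).
e_1·a_2 = 0.5547·(-4) + 0.0000·(-1) + 0.8321·0 = -2.2188.
u_2 = a_2 + 2.2188·e_1 = (-2.7692, -1.0000, 1.8462).
‖u_2‖ = 3.4752, so e_2 = (-0.7969, -0.2878, 0.5312).
r_{23} = e_2·a_3 = 0.8854.

r_{23} = 0.8854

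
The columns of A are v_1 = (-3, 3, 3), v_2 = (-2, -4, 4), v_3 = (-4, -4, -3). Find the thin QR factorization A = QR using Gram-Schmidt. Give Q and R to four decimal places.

Q = [[-0.5774, -0.2265, -0.7845], [0.5774, -0.7926, -0.1961], [0.5774, 0.5661, -0.5883]], R = [[5.1962, 1.1547, -1.7321], [0.0000, 5.8878, 2.3778], [0.0000, 0.0000, 5.6874]]

e_1 = v_1/‖v_1‖ = (-3, 3, 3)/5.1962 = (-0.5774, 0.5774, 0.5774).
r_{12} = e_1·v_2 = 1.1547.
u_2 = v_2 − 1.1547·e_1 = (-1.3333, -4.6667, 3.3333).
‖u_2‖ = 5.8878, so e_2 = (-0.2265, -0.7926, 0.5661).
r_{13} = e_1·v_3 = -1.7321; r_{23} = e_2·v_3 = 2.3778.
u_3 = v_3 + 1.7321·e_1 − 2.3778·e_2 = (-4.4615, -1.1154, -3.3462).
‖u_3‖ = 5.6874, so e_3 = (-0.7845, -0.1961, -0.5883).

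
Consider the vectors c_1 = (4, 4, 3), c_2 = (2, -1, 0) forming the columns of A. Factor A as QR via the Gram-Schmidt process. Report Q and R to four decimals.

c_1 = (4, 4, 3); ‖c_1‖ = 6.4031, so q_1 = (0.6247, 0.6247, 0.4685).
q_1·c_2 = 0.6247·2 + 0.6247·(-1) + 0.4685·0 = 0.6247.
u_2 = c_2 − 0.6247·q_1 = (1.6098, -1.3902, -0.2927).
‖u_2‖ = 2.1470, so q_2 = (0.7498, -0.6475, -0.1363).

Q = [[0.6247, 0.7498], [0.6247, -0.6475], [0.4685, -0.1363]], R = [[6.4031, 0.6247], [0.0000, 2.1470]]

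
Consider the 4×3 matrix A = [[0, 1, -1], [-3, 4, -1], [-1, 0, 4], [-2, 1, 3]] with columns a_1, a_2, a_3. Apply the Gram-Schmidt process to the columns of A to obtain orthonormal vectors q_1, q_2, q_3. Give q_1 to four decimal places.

a_1 = (0, -3, -1, -2); ‖a_1‖ = 3.7417, so q_1 = (0.0000, -0.8018, -0.2673, -0.5345).

q_1 = (0.0000, -0.8018, -0.2673, -0.5345)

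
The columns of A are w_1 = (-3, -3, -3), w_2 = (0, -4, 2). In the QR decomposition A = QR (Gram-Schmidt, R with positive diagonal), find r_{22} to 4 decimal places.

r_{22} = 4.3205

w_1 = (-3, -3, -3); ‖w_1‖ = 5.1962, so q_1 = (-0.5774, -0.5774, -0.5774).
q_1·w_2 = (-0.5774)·0 + (-0.5774)·(-4) + (-0.5774)·2 = 1.1547.
u_2 = w_2 − 1.1547·q_1 = (0.6667, -3.3333, 2.6667).
r_{22} = ‖u_2‖ = 4.3205.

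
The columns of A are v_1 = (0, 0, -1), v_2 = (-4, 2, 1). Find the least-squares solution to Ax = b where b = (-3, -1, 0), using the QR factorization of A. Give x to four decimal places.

x = (0.5000, 0.5000)

e_1 = v_1/‖v_1‖ = (0, 0, -1)/1.0000 = (0.0000, 0.0000, -1.0000).
r_{12} = e_1·v_2 = -1.0000.
u_2 = v_2 + 1.0000·e_1 = (-4.0000, 2.0000, 0.0000).
‖u_2‖ = 4.4721, so e_2 = (-0.8944, 0.4472, 0.0000).
Qᵀb = (0.0000, 2.2361).
Back-substitute: x_2 = 2.2361/4.4721 = 0.5000.
x_1 = (0.0000 + 1.0000·0.5000)/1.0000 = 0.5000.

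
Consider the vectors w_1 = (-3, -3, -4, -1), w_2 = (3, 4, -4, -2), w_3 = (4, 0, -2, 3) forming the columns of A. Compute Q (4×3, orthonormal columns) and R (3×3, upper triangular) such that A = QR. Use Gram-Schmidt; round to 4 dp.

w_1 = (-3, -3, -4, -1); ‖w_1‖ = 5.9161, so e_1 = (-0.5071, -0.5071, -0.6761, -0.1690).
e_1·w_2 = (-0.5071)·3 + (-0.5071)·4 + (-0.6761)·(-4) + (-0.1690)·(-2) = -0.5071.
u_2 = w_2 + 0.5071·e_1 = (2.7429, 3.7429, -4.3429, -2.0857).
‖u_2‖ = 6.6890, so e_2 = (0.4101, 0.5596, -0.6493, -0.3118).
e_1·w_3 = (-0.5071)·4 + (-0.5071)·0 + (-0.6761)·(-2) + (-0.1690)·3 = -1.1832; e_2·w_3 = 0.4101·4 + 0.5596·0 + (-0.6493)·(-2) + (-0.3118)·3 = 2.0033.
u_3 = w_3 + 1.1832·e_1 − 2.0033·e_2 = (2.5785, -1.7209, -1.4994, 3.4246).
‖u_3‖ = 4.8566, so e_3 = (0.5309, -0.3543, -0.3087, 0.7051).

Q = [[-0.5071, 0.4101, 0.5309], [-0.5071, 0.5596, -0.3543], [-0.6761, -0.6493, -0.3087], [-0.1690, -0.3118, 0.7051]], R = [[5.9161, -0.5071, -1.1832], [0.0000, 6.6890, 2.0033], [0.0000, 0.0000, 4.8566]]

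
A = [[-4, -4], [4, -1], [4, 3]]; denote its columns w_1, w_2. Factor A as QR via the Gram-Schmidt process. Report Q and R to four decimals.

Q = [[-0.5774, -0.5345], [0.5774, -0.8018], [0.5774, 0.2673]], R = [[6.9282, 3.4641], [0.0000, 3.7417]]

w_1 = (-4, 4, 4); ‖w_1‖ = 6.9282, so q_1 = (-0.5774, 0.5774, 0.5774).
q_1·w_2 = (-0.5774)·(-4) + 0.5774·(-1) + 0.5774·3 = 3.4641.
u_2 = w_2 − 3.4641·q_1 = (-2.0000, -3.0000, 1.0000).
‖u_2‖ = 3.7417, so q_2 = (-0.5345, -0.8018, 0.2673).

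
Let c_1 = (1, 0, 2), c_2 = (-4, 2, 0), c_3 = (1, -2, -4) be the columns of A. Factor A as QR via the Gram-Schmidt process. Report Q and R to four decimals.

c_1 = (1, 0, 2); ‖c_1‖ = 2.2361, so q_1 = (0.4472, 0.0000, 0.8944).
q_1·c_2 = 0.4472·(-4) + 0.0000·2 + 0.8944·0 = -1.7889.
u_2 = c_2 + 1.7889·q_1 = (-3.2000, 2.0000, 1.6000).
‖u_2‖ = 4.0988, so q_2 = (-0.7807, 0.4880, 0.3904).
q_1·c_3 = 0.4472·1 + 0.0000·(-2) + 0.8944·(-4) = -3.1305; q_2·c_3 = (-0.7807)·1 + 0.4880·(-2) + 0.3904·(-4) = -3.3181.
u_3 = c_3 + 3.1305·q_1 + 3.3181·q_2 = (-0.1905, -0.3810, 0.0952).
‖u_3‖ = 0.4364, so q_3 = (-0.4364, -0.8729, 0.2182).

Q = [[0.4472, -0.7807, -0.4364], [0.0000, 0.4880, -0.8729], [0.8944, 0.3904, 0.2182]], R = [[2.2361, -1.7889, -3.1305], [0.0000, 4.0988, -3.3181], [0.0000, 0.0000, 0.4364]]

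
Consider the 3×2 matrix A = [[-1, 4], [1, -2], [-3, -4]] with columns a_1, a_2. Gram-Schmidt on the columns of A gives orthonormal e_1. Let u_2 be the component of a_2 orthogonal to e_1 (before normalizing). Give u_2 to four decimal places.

u_2 = (4.5455, -2.5455, -2.3636)

a_1 = (-1, 1, -3); ‖a_1‖ = 3.3166, so e_1 = (-0.3015, 0.3015, -0.9045).
e_1·a_2 = (-0.3015)·4 + 0.3015·(-2) + (-0.9045)·(-4) = 1.8091.
u_2 = a_2 − 1.8091·e_1 = (4.5455, -2.5455, -2.3636).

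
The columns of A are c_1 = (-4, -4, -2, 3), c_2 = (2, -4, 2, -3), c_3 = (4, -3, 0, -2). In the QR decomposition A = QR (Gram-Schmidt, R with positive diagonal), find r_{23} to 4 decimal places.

r_{23} = 4.3695

q_1 = c_1/‖c_1‖ = (-4, -4, -2, 3)/6.7082 = (-0.5963, -0.5963, -0.2981, 0.4472).
r_{12} = q_1·c_2 = -0.7454.
u_2 = c_2 + 0.7454·q_1 = (1.5556, -4.4444, 1.7778, -2.6667).
‖u_2‖ = 5.6960, so q_2 = (0.2731, -0.7803, 0.3121, -0.4682).
r_{23} = q_2·c_3 = 4.3695.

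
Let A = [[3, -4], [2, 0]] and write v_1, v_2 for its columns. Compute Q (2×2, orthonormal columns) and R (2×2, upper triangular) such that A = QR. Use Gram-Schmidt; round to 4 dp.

Q = [[0.8321, -0.5547], [0.5547, 0.8321]], R = [[3.6056, -3.3282], [0.0000, 2.2188]]

e_1 = v_1/‖v_1‖ = (3, 2)/3.6056 = (0.8321, 0.5547).
r_{12} = e_1·v_2 = -3.3282.
u_2 = v_2 + 3.3282·e_1 = (-1.2308, 1.8462).
‖u_2‖ = 2.2188, so e_2 = (-0.5547, 0.8321).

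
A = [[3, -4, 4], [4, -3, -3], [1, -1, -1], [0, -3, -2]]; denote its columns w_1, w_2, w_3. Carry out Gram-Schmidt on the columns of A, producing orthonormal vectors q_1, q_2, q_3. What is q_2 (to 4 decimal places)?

q_2 = (-0.3369, 0.2556, -0.0116, -0.9061)

w_1 = (3, 4, 1, 0); ‖w_1‖ = 5.0990, so q_1 = (0.5883, 0.7845, 0.1961, 0.0000).
q_1·w_2 = 0.5883·(-4) + 0.7845·(-3) + 0.1961·(-1) + 0.0000·(-3) = -4.9029.
u_2 = w_2 + 4.9029·q_1 = (-1.1154, 0.8462, -0.0385, -3.0000).
‖u_2‖ = 3.3108, so q_2 = (-0.3369, 0.2556, -0.0116, -0.9061).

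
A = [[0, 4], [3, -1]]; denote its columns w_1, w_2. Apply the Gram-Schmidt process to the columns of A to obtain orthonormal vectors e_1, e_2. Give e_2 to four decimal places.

w_1 = (0, 3); ‖w_1‖ = 3.0000, so e_1 = (0.0000, 1.0000).
e_1·w_2 = 0.0000·4 + 1.0000·(-1) = -1.0000.
u_2 = w_2 + 1.0000·e_1 = (4.0000, 0.0000).
‖u_2‖ = 4.0000, so e_2 = (1.0000, 0.0000).

e_2 = (1.0000, 0.0000)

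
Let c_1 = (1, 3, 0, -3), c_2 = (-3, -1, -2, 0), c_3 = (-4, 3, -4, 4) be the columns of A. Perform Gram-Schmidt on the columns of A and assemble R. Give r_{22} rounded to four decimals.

r_{22} = 3.4793

c_1 = (1, 3, 0, -3); ‖c_1‖ = 4.3589, so q_1 = (0.2294, 0.6882, 0.0000, -0.6882).
q_1·c_2 = 0.2294·(-3) + 0.6882·(-1) + 0.0000·(-2) + (-0.6882)·0 = -1.3765.
u_2 = c_2 + 1.3765·q_1 = (-2.6842, -0.0526, -2.0000, -0.9474).
r_{22} = ‖u_2‖ = 3.4793.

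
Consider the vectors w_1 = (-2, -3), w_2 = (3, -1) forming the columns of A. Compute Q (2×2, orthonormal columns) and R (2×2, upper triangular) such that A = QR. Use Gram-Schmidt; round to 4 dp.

Q = [[-0.5547, 0.8321], [-0.8321, -0.5547]], R = [[3.6056, -0.8321], [0.0000, 3.0509]]

w_1 = (-2, -3); ‖w_1‖ = 3.6056, so q_1 = (-0.5547, -0.8321).
q_1·w_2 = (-0.5547)·3 + (-0.8321)·(-1) = -0.8321.
u_2 = w_2 + 0.8321·q_1 = (2.5385, -1.6923).
‖u_2‖ = 3.0509, so q_2 = (0.8321, -0.5547).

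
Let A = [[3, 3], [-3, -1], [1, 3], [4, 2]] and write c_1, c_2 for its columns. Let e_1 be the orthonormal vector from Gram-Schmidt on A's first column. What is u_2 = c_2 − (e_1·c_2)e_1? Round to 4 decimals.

c_1 = (3, -3, 1, 4); ‖c_1‖ = 5.9161, so e_1 = (0.5071, -0.5071, 0.1690, 0.6761).
e_1·c_2 = 0.5071·3 + (-0.5071)·(-1) + 0.1690·3 + 0.6761·2 = 3.8877.
u_2 = c_2 − 3.8877·e_1 = (1.0286, 0.9714, 2.3429, -0.6286).

u_2 = (1.0286, 0.9714, 2.3429, -0.6286)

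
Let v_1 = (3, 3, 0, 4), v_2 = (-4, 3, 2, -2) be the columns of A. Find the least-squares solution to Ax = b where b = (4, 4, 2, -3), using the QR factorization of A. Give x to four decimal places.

x = (0.4615, 0.3357)

v_1 = (3, 3, 0, 4); ‖v_1‖ = 5.8310, so q_1 = (0.5145, 0.5145, 0.0000, 0.6860).
q_1·v_2 = 0.5145·(-4) + 0.5145·3 + 0.0000·2 + 0.6860·(-2) = -1.8865.
u_2 = v_2 + 1.8865·q_1 = (-3.0294, 3.9706, 2.0000, -0.7059).
‖u_2‖ = 5.4260, so q_2 = (-0.5583, 0.7318, 0.3686, -0.1301).
Qᵀb = (2.0580, 1.8213).
Back-substitute: x_2 = 1.8213/5.4260 = 0.3357.
x_1 = (2.0580 + 1.8865·0.3357)/5.8310 = 0.4615.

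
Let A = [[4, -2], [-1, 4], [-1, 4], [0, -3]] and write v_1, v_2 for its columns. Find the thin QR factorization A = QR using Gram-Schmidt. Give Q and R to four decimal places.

Q = [[0.9428, 0.2804], [-0.2357, 0.5608], [-0.2357, 0.5608], [0.0000, -0.5408]], R = [[4.2426, -3.7712], [0.0000, 5.5478]]

q_1 = v_1/‖v_1‖ = (4, -1, -1, 0)/4.2426 = (0.9428, -0.2357, -0.2357, 0.0000).
r_{12} = q_1·v_2 = -3.7712.
u_2 = v_2 + 3.7712·q_1 = (1.5556, 3.1111, 3.1111, -3.0000).
‖u_2‖ = 5.5478, so q_2 = (0.2804, 0.5608, 0.5608, -0.5408).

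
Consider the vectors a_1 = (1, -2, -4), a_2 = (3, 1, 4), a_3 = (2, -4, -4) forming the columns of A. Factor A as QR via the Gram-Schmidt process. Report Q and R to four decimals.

a_1 = (1, -2, -4); ‖a_1‖ = 4.5826, so e_1 = (0.2182, -0.4364, -0.8729).
e_1·a_2 = 0.2182·3 + (-0.4364)·1 + (-0.8729)·4 = -3.2733.
u_2 = a_2 + 3.2733·e_1 = (3.7143, -0.4286, 1.1429).
‖u_2‖ = 3.9097, so e_2 = (0.9500, -0.1096, 0.2923).
e_1·a_3 = 0.2182·2 + (-0.4364)·(-4) + (-0.8729)·(-4) = 5.6737; e_2·a_3 = 0.9500·2 + (-0.1096)·(-4) + 0.2923·(-4) = 1.1693.
u_3 = a_3 − 5.6737·e_1 − 1.1693·e_2 = (-0.3489, -1.3956, 0.6106).
‖u_3‖ = 1.5628, so e_3 = (-0.2233, -0.8930, 0.3907).

Q = [[0.2182, 0.9500, -0.2233], [-0.4364, -0.1096, -0.8930], [-0.8729, 0.2923, 0.3907]], R = [[4.5826, -3.2733, 5.6737], [0.0000, 3.9097, 1.1693], [0.0000, 0.0000, 1.5628]]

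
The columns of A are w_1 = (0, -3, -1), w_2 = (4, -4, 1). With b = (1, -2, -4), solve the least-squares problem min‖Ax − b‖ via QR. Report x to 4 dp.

e_1 = w_1/‖w_1‖ = (0, -3, -1)/3.1623 = (0.0000, -0.9487, -0.3162).
r_{12} = e_1·w_2 = 3.4785.
u_2 = w_2 − 3.4785·e_1 = (4.0000, -0.7000, 2.1000).
‖u_2‖ = 4.5717, so e_2 = (0.8750, -0.1531, 0.4594).
Qᵀb = (3.1623, -0.6562).
Back-substitute: x_2 = -0.6562/4.5717 = -0.1435.
x_1 = (3.1623 − 3.4785·(-0.1435))/3.1623 = 1.1579.

x = (1.1579, -0.1435)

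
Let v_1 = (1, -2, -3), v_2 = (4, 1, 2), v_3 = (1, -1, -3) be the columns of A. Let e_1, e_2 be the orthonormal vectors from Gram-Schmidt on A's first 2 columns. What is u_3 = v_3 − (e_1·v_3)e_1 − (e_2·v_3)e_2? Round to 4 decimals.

v_1 = (1, -2, -3); ‖v_1‖ = 3.7417, so e_1 = (0.2673, -0.5345, -0.8018).
e_1·v_2 = 0.2673·4 + (-0.5345)·1 + (-0.8018)·2 = -1.0690.
u_2 = v_2 + 1.0690·e_1 = (4.2857, 0.4286, 1.1429).
‖u_2‖ = 4.4561, so e_2 = (0.9618, 0.0962, 0.2565).
e_1·v_3 = 0.2673·1 + (-0.5345)·(-1) + (-0.8018)·(-3) = 3.2071; e_2·v_3 = 0.9618·1 + 0.0962·(-1) + 0.2565·(-3) = 0.0962.
u_3 = v_3 − 3.2071·e_1 − 0.0962·e_2 = (0.0504, 0.7050, -0.4532).

u_3 = (0.0504, 0.7050, -0.4532)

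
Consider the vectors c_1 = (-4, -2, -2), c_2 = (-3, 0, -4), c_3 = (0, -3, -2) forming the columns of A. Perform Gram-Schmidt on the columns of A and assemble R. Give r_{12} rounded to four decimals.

r_{12} = 4.0825

c_1 = (-4, -2, -2); ‖c_1‖ = 4.8990, so e_1 = (-0.8165, -0.4082, -0.4082).
r_{12} = e_1·c_2 = 4.0825.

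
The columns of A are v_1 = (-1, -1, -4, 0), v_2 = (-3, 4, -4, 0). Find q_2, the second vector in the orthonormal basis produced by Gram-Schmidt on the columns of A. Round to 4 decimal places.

q_2 = (-0.4059, 0.9054, -0.1249, 0.0000)

v_1 = (-1, -1, -4, 0); ‖v_1‖ = 4.2426, so q_1 = (-0.2357, -0.2357, -0.9428, 0.0000).
q_1·v_2 = (-0.2357)·(-3) + (-0.2357)·4 + (-0.9428)·(-4) + 0.0000·0 = 3.5355.
u_2 = v_2 − 3.5355·q_1 = (-2.1667, 4.8333, -0.6667, 0.0000).
‖u_2‖ = 5.3385, so q_2 = (-0.4059, 0.9054, -0.1249, 0.0000).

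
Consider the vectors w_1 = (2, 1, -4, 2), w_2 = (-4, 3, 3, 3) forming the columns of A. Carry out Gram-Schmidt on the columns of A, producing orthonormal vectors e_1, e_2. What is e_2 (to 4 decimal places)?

w_1 = (2, 1, -4, 2); ‖w_1‖ = 5.0000, so e_1 = (0.4000, 0.2000, -0.8000, 0.4000).
e_1·w_2 = 0.4000·(-4) + 0.2000·3 + (-0.8000)·3 + 0.4000·3 = -2.2000.
u_2 = w_2 + 2.2000·e_1 = (-3.1200, 3.4400, 1.2400, 3.8800).
‖u_2‖ = 6.1774, so e_2 = (-0.5051, 0.5569, 0.2007, 0.6281).

e_2 = (-0.5051, 0.5569, 0.2007, 0.6281)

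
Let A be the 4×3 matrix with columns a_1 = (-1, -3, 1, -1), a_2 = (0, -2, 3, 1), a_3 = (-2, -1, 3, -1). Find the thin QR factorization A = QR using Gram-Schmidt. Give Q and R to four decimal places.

a_1 = (-1, -3, 1, -1); ‖a_1‖ = 3.4641, so e_1 = (-0.2887, -0.8660, 0.2887, -0.2887).
e_1·a_2 = (-0.2887)·0 + (-0.8660)·(-2) + 0.2887·3 + (-0.2887)·1 = 2.3094.
u_2 = a_2 − 2.3094·e_1 = (0.6667, 0.0000, 2.3333, 1.6667).
‖u_2‖ = 2.9439, so e_2 = (0.2265, 0.0000, 0.7926, 0.5661).
e_1·a_3 = (-0.2887)·(-2) + (-0.8660)·(-1) + 0.2887·3 + (-0.2887)·(-1) = 2.5981; e_2·a_3 = 0.2265·(-2) + 0.0000·(-1) + 0.7926·3 + 0.5661·(-1) = 1.3587.
u_3 = a_3 − 2.5981·e_1 − 1.3587·e_2 = (-1.5577, 1.2500, 1.1731, -1.0192).
‖u_3‖ = 2.5306, so e_3 = (-0.6155, 0.4940, 0.4636, -0.4028).

Q = [[-0.2887, 0.2265, -0.6155], [-0.8660, 0.0000, 0.4940], [0.2887, 0.7926, 0.4636], [-0.2887, 0.5661, -0.4028]], R = [[3.4641, 2.3094, 2.5981], [0.0000, 2.9439, 1.3587], [0.0000, 0.0000, 2.5306]]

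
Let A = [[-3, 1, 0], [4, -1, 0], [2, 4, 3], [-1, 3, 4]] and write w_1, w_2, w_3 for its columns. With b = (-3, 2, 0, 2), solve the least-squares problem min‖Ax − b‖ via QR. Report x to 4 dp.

q_1 = w_1/‖w_1‖ = (-3, 4, 2, -1)/5.4772 = (-0.5477, 0.7303, 0.3651, -0.1826).
r_{12} = q_1·w_2 = -0.3651.
u_2 = w_2 + 0.3651·q_1 = (0.8000, -0.7333, 4.1333, 2.9333).
‖u_2‖ = 5.1833, so q_2 = (0.1543, -0.1415, 0.7974, 0.5659).
r_{13} = q_1·w_3 = 0.3651; r_{23} = q_2·w_3 = 4.6560.
u_3 = w_3 − 0.3651·q_1 − 4.6560·q_2 = (-0.5186, 0.3921, -0.8462, 1.4318).
‖u_3‖ = 1.7857, so q_3 = (-0.2904, 0.2196, -0.4739, 0.8018).
Qᵀb = (2.7386, 0.3859, 2.9140).
Back-substitute: x_3 = 2.9140/1.7857 = 1.6319.
x_2 = (0.3859 − 4.6560·1.6319)/5.1833 = -1.3914.
x_1 = (2.7386 + 0.3651·(-1.3914) − 0.3651·1.6319)/5.4772 = 0.2984.

x = (0.2984, -1.3914, 1.6319)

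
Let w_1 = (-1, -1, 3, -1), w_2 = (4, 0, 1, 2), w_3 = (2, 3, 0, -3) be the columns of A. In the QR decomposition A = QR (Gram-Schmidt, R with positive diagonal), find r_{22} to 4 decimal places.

w_1 = (-1, -1, 3, -1); ‖w_1‖ = 3.4641, so e_1 = (-0.2887, -0.2887, 0.8660, -0.2887).
e_1·w_2 = (-0.2887)·4 + (-0.2887)·0 + 0.8660·1 + (-0.2887)·2 = -0.8660.
u_2 = w_2 + 0.8660·e_1 = (3.7500, -0.2500, 1.7500, 1.7500).
r_{22} = ‖u_2‖ = 4.5000.

r_{22} = 4.5000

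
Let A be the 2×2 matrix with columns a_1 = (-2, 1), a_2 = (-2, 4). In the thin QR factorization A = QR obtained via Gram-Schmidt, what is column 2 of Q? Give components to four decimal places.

q_2 = (0.4472, 0.8944)

a_1 = (-2, 1); ‖a_1‖ = 2.2361, so q_1 = (-0.8944, 0.4472).
q_1·a_2 = (-0.8944)·(-2) + 0.4472·4 = 3.5777.
u_2 = a_2 − 3.5777·q_1 = (1.2000, 2.4000).
‖u_2‖ = 2.6833, so q_2 = (0.4472, 0.8944).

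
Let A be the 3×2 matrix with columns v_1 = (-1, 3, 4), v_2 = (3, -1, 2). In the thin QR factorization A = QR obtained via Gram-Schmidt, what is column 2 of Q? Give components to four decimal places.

q_1 = v_1/‖v_1‖ = (-1, 3, 4)/5.0990 = (-0.1961, 0.5883, 0.7845).
r_{12} = q_1·v_2 = 0.3922.
u_2 = v_2 − 0.3922·q_1 = (3.0769, -1.2308, 1.6923).
‖u_2‖ = 3.7210, so q_2 = (0.8269, -0.3308, 0.4548).

q_2 = (0.8269, -0.3308, 0.4548)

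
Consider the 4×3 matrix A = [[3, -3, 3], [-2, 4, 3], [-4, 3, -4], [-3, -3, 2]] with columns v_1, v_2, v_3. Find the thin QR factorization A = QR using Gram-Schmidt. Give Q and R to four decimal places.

Q = [[0.4867, -0.2494, 0.2880], [-0.3244, 0.5172, 0.7883], [-0.6489, 0.1570, -0.4288], [-0.4867, -0.8035, 0.3342]], R = [[6.1644, -3.2444, 2.1089], [0.0000, 5.6986, -1.4316], [0.0000, 0.0000, 5.6128]]

e_1 = v_1/‖v_1‖ = (3, -2, -4, -3)/6.1644 = (0.4867, -0.3244, -0.6489, -0.4867).
r_{12} = e_1·v_2 = -3.2444.
u_2 = v_2 + 3.2444·e_1 = (-1.4211, 2.9474, 0.8947, -4.5789).
‖u_2‖ = 5.6986, so e_2 = (-0.2494, 0.5172, 0.1570, -0.8035).
r_{13} = e_1·v_3 = 2.1089; r_{23} = e_2·v_3 = -1.4316.
u_3 = v_3 − 2.1089·e_1 + 1.4316·e_2 = (1.6167, 4.4246, -2.4068, 1.8760).
‖u_3‖ = 5.6128, so e_3 = (0.2880, 0.7883, -0.4288, 0.3342).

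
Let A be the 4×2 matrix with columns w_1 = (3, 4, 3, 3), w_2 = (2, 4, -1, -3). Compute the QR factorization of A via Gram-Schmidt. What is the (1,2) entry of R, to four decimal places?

w_1 = (3, 4, 3, 3); ‖w_1‖ = 6.5574, so q_1 = (0.4575, 0.6100, 0.4575, 0.4575).
r_{12} = q_1·w_2 = 1.5250.

r_{12} = 1.5250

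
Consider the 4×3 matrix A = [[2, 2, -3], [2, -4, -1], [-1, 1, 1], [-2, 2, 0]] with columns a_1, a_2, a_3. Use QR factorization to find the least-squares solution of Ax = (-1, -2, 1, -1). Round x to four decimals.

x = (1.1860, 0.6901, 1.5785)

e_1 = a_1/‖a_1‖ = (2, 2, -1, -2)/3.6056 = (0.5547, 0.5547, -0.2774, -0.5547).
r_{12} = e_1·a_2 = -2.4962.
u_2 = a_2 + 2.4962·e_1 = (3.3846, -2.6154, 0.3077, 0.6154).
‖u_2‖ = 4.3323, so e_2 = (0.7812, -0.6037, 0.0710, 0.1420).
r_{13} = e_1·a_3 = -2.4962; r_{23} = e_2·a_3 = -1.6690.
u_3 = a_3 + 2.4962·e_1 + 1.6690·e_2 = (-0.3115, -0.6230, 0.4262, -1.1475).
‖u_3‖ = 1.4084, so e_3 = (-0.2212, -0.4423, 0.3026, -0.8148).
Qᵀb = (-1.3868, 0.3551, 2.2232).
Back-substitute: x_3 = 2.2232/1.4084 = 1.5785.
x_2 = (0.3551 + 1.6690·1.5785)/4.3323 = 0.6901.
x_1 = (-1.3868 + 2.4962·0.6901 + 2.4962·1.5785)/3.6056 = 1.1860.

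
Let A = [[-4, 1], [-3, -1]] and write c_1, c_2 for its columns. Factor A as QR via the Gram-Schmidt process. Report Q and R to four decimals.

e_1 = c_1/‖c_1‖ = (-4, -3)/5.0000 = (-0.8000, -0.6000).
r_{12} = e_1·c_2 = -0.2000.
u_2 = c_2 + 0.2000·e_1 = (0.8400, -1.1200).
‖u_2‖ = 1.4000, so e_2 = (0.6000, -0.8000).

Q = [[-0.8000, 0.6000], [-0.6000, -0.8000]], R = [[5.0000, -0.2000], [0.0000, 1.4000]]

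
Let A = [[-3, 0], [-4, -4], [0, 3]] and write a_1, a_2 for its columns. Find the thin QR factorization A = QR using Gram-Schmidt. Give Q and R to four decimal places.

e_1 = a_1/‖a_1‖ = (-3, -4, 0)/5.0000 = (-0.6000, -0.8000, 0.0000).
r_{12} = e_1·a_2 = 3.2000.
u_2 = a_2 − 3.2000·e_1 = (1.9200, -1.4400, 3.0000).
‖u_2‖ = 3.8419, so e_2 = (0.4998, -0.3748, 0.7809).

Q = [[-0.6000, 0.4998], [-0.8000, -0.3748], [0.0000, 0.7809]], R = [[5.0000, 3.2000], [0.0000, 3.8419]]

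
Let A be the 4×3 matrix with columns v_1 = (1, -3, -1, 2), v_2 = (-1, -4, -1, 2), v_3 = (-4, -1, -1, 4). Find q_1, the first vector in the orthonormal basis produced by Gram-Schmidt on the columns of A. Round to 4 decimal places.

q_1 = v_1/‖v_1‖ = (1, -3, -1, 2)/3.8730 = (0.2582, -0.7746, -0.2582, 0.5164).

q_1 = (0.2582, -0.7746, -0.2582, 0.5164)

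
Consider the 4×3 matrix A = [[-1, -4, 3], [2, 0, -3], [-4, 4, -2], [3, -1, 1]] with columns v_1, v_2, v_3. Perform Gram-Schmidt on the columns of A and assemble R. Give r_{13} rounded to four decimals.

v_1 = (-1, 2, -4, 3); ‖v_1‖ = 5.4772, so q_1 = (-0.1826, 0.3651, -0.7303, 0.5477).
r_{13} = q_1·v_3 = 0.3651.

r_{13} = 0.3651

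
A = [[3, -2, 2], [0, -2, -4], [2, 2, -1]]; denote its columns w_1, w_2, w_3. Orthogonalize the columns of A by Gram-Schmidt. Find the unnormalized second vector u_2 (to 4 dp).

w_1 = (3, 0, 2); ‖w_1‖ = 3.6056, so q_1 = (0.8321, 0.0000, 0.5547).
q_1·w_2 = 0.8321·(-2) + 0.0000·(-2) + 0.5547·2 = -0.5547.
u_2 = w_2 + 0.5547·q_1 = (-1.5385, -2.0000, 2.3077).

u_2 = (-1.5385, -2.0000, 2.3077)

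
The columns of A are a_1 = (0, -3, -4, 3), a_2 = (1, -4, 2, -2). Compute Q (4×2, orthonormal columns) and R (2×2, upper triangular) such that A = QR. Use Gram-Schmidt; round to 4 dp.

Q = [[0.0000, 0.2005], [-0.5145, -0.8373], [-0.6860, 0.3538], [0.5145, -0.3656]], R = [[5.8310, -0.3430], [0.0000, 4.9882]]

e_1 = a_1/‖a_1‖ = (0, -3, -4, 3)/5.8310 = (0.0000, -0.5145, -0.6860, 0.5145).
r_{12} = e_1·a_2 = -0.3430.
u_2 = a_2 + 0.3430·e_1 = (1.0000, -4.1765, 1.7647, -1.8235).
‖u_2‖ = 4.9882, so e_2 = (0.2005, -0.8373, 0.3538, -0.3656).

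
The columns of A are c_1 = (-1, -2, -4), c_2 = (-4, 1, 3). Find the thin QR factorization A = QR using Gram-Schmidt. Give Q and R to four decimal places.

c_1 = (-1, -2, -4); ‖c_1‖ = 4.5826, so e_1 = (-0.2182, -0.4364, -0.8729).
e_1·c_2 = (-0.2182)·(-4) + (-0.4364)·1 + (-0.8729)·3 = -2.1822.
u_2 = c_2 + 2.1822·e_1 = (-4.4762, 0.0476, 1.0952).
‖u_2‖ = 4.6085, so e_2 = (-0.9713, 0.0103, 0.2377).

Q = [[-0.2182, -0.9713], [-0.4364, 0.0103], [-0.8729, 0.2377]], R = [[4.5826, -2.1822], [0.0000, 4.6085]]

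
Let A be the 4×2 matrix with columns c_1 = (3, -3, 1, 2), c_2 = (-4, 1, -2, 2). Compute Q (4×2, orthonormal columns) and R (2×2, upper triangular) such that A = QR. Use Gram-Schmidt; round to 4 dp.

Q = [[0.6255, -0.5485], [-0.6255, -0.1656], [0.2085, -0.3415], [0.4170, 0.7451]], R = [[4.7958, -2.7107], [0.0000, 4.2014]]

e_1 = c_1/‖c_1‖ = (3, -3, 1, 2)/4.7958 = (0.6255, -0.6255, 0.2085, 0.4170).
r_{12} = e_1·c_2 = -2.7107.
u_2 = c_2 + 2.7107·e_1 = (-2.3043, -0.6957, -1.4348, 3.1304).
‖u_2‖ = 4.2014, so e_2 = (-0.5485, -0.1656, -0.3415, 0.7451).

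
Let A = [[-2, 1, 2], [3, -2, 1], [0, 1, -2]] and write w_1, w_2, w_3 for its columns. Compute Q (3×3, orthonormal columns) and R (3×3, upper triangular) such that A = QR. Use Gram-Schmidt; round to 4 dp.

w_1 = (-2, 3, 0); ‖w_1‖ = 3.6056, so q_1 = (-0.5547, 0.8321, 0.0000).
q_1·w_2 = (-0.5547)·1 + 0.8321·(-2) + 0.0000·1 = -2.2188.
u_2 = w_2 + 2.2188·q_1 = (-0.2308, -0.1538, 1.0000).
‖u_2‖ = 1.0377, so q_2 = (-0.2224, -0.1482, 0.9636).
q_1·w_3 = (-0.5547)·2 + 0.8321·1 + 0.0000·(-2) = -0.2774; q_2·w_3 = (-0.2224)·2 + (-0.1482)·1 + 0.9636·(-2) = -2.5202.
u_3 = w_3 + 0.2774·q_1 + 2.5202·q_2 = (1.2857, 0.8571, 0.4286).
‖u_3‖ = 1.6036, so q_3 = (0.8018, 0.5345, 0.2673).

Q = [[-0.5547, -0.2224, 0.8018], [0.8321, -0.1482, 0.5345], [0.0000, 0.9636, 0.2673]], R = [[3.6056, -2.2188, -0.2774], [0.0000, 1.0377, -2.5202], [0.0000, 0.0000, 1.6036]]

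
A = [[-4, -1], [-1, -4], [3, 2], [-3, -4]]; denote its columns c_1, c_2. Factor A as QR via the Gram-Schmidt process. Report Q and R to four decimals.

Q = [[-0.6761, 0.4688], [-0.1690, -0.7745], [0.5071, -0.0544], [-0.5071, -0.4212]], R = [[5.9161, 4.3948], [0.0000, 4.2054]]

c_1 = (-4, -1, 3, -3); ‖c_1‖ = 5.9161, so e_1 = (-0.6761, -0.1690, 0.5071, -0.5071).
e_1·c_2 = (-0.6761)·(-1) + (-0.1690)·(-4) + 0.5071·2 + (-0.5071)·(-4) = 4.3948.
u_2 = c_2 − 4.3948·e_1 = (1.9714, -3.2571, -0.2286, -1.7714).
‖u_2‖ = 4.2054, so e_2 = (0.4688, -0.7745, -0.0544, -0.4212).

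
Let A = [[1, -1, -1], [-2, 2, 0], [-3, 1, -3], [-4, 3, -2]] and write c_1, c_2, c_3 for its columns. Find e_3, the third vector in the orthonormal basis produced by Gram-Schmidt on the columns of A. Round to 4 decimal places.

c_1 = (1, -2, -3, -4); ‖c_1‖ = 5.4772, so e_1 = (0.1826, -0.3651, -0.5477, -0.7303).
e_1·c_2 = 0.1826·(-1) + (-0.3651)·2 + (-0.5477)·1 + (-0.7303)·3 = -3.6515.
u_2 = c_2 + 3.6515·e_1 = (-0.3333, 0.6667, -1.0000, 0.3333).
‖u_2‖ = 1.2910, so e_2 = (-0.2582, 0.5164, -0.7746, 0.2582).
e_1·c_3 = 0.1826·(-1) + (-0.3651)·0 + (-0.5477)·(-3) + (-0.7303)·(-2) = 2.9212; e_2·c_3 = (-0.2582)·(-1) + 0.5164·0 + (-0.7746)·(-3) + 0.2582·(-2) = 2.0656.
u_3 = c_3 − 2.9212·e_1 − 2.0656·e_2 = (-1.0000, 0.0000, 0.2000, -0.4000).
‖u_3‖ = 1.0954, so e_3 = (-0.9129, 0.0000, 0.1826, -0.3651).

e_3 = (-0.9129, 0.0000, 0.1826, -0.3651)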